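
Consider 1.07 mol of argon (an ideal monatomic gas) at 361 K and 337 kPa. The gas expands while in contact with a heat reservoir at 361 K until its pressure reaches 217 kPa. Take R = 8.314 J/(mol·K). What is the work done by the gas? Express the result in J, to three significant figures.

W ≈ 1410 J

Isothermal process: W = nRT ln(V₂/V₁) = nRT ln(P₁/P₂).
W = (1.07)(8.314)(361) × ln(337/217)
  = 3211 × ln(1.553) = 3211 × 0.4402
W_by_gas = 1414 J.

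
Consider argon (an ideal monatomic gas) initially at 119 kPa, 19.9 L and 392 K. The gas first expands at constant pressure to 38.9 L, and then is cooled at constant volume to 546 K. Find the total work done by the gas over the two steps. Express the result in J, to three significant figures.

W_total ≈ 2260 J

Step 1 (isobaric): W = PΔV = (119 kPa)(38.9 − 19.9 L) = 2261 J.
Step 2 (isochoric): W = 0 (constant volume).
W_total = 2261 + 0 = 2261 J.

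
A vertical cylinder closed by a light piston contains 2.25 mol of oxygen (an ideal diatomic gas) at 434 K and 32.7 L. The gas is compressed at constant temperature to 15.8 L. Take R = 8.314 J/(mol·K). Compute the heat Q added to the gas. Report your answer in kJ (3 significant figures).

Isothermal ⇒ ΔU = 0, so Q = W = nRT ln(V₂/V₁).
Q = (2.25)(8.314)(434) ln(15.8/32.7) = 8119 × -0.7274 = -5905 J.

Q ≈ -5.91 kJ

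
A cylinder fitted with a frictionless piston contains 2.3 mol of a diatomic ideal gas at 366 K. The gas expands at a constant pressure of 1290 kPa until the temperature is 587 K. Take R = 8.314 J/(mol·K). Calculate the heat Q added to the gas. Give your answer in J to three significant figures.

Isobaric: W = nRΔT = (2.3)(8.314)(221) = 4226 J.
ΔU = nCᵥΔT with Cᵥ = 5R/2: ΔU = (2.3)(20.79)(221) = 10565 J.
Q = ΔU + W = 10565 + 4226 = 14791 J.

Q ≈ 14800 J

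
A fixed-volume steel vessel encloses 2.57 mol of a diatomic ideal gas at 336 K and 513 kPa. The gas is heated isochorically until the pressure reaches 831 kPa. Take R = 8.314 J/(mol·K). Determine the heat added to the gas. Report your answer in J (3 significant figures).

Q ≈ 11100 J

Constant volume ⇒ W = 0, so Q = ΔU = nCᵥΔT with Cᵥ = 5R/2 = 20.79 J/(mol·K).
At constant V, T₂/T₁ = P₂/P₁ ⇒ ΔT = T₁(P₂/P₁ − 1) = 336·(831/513 − 1) = 208.3 K.
ΔU = (2.57)(20.79)(208.3) = 11126 J.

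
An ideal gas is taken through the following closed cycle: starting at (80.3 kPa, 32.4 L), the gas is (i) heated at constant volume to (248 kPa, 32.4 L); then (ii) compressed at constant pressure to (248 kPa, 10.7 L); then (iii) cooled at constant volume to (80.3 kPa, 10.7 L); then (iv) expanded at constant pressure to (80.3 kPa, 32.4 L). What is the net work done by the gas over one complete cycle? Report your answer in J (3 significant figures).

W_net ≈ -3640 J

Constant-volume legs do no work.
W(ii) = (248)(10.7 − 32.4) = -5382 J; W(iv) = (80.3)(32.4 − 10.7) = 1743 J.
W_net = -5382 + 1743 = -3639 J (the counter-clockwise enclosed area).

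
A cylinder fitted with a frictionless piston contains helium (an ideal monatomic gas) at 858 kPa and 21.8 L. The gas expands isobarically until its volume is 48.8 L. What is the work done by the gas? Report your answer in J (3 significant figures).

W ≈ 23200 J

Isobaric: W = P ΔV.
W = (858 kPa)(48.8 − 21.8 L) = (858)(27) = 23166 J.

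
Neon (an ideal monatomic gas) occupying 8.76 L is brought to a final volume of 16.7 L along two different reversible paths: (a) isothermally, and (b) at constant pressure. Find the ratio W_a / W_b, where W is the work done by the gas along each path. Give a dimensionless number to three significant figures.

W_a / W_b ≈ 0.712

Path (a) isothermal: W = P₁V₁ ln(V₂/V₁) → W_a/(P₁V₁) = 0.6452.
Path (b) isobaric: W = P₁(V₂ − V₁) → W_b/(P₁V₁) = 0.9064.
W_a / W_b = 0.6452 / 0.9064 = 0.7118.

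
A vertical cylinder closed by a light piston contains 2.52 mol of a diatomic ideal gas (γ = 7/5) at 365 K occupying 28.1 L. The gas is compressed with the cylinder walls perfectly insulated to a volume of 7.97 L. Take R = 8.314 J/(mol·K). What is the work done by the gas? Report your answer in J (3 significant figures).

W ≈ -12500 J

Adiabatic: TV^(γ−1) = const with γ = 7/5.
T₂ = T₁ (V₁/V₂)^(γ−1) = 365 × (28.1/7.97)^0.4 = 365 × 1.655 = 604.2 K.
W_by = nCᵥ(T₁ − T₂) = (2.52)(20.79)(365 − 604.2) = -12530 J.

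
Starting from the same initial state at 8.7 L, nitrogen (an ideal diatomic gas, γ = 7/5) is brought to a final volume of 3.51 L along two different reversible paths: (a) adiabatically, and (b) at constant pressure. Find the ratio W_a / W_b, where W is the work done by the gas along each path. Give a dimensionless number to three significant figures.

Path (a) adiabatic: W = P₁V₁(1 − (V₁/V₂)^(γ−1))/(γ−1) → W_a/(P₁V₁) = -1.094.
Path (b) isobaric: W = P₁(V₂ − V₁) → W_b/(P₁V₁) = -0.5966.
W_a / W_b = -1.094 / -0.5966 = 1.835.

W_a / W_b ≈ 1.83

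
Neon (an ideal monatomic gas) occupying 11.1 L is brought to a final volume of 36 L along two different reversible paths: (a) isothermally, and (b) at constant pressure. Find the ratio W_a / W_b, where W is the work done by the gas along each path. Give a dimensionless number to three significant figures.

Path (a) isothermal: W = P₁V₁ ln(V₂/V₁) → W_a/(P₁V₁) = 1.177.
Path (b) isobaric: W = P₁(V₂ − V₁) → W_b/(P₁V₁) = 2.243.
W_a / W_b = 1.177 / 2.243 = 0.5245.

W_a / W_b ≈ 0.524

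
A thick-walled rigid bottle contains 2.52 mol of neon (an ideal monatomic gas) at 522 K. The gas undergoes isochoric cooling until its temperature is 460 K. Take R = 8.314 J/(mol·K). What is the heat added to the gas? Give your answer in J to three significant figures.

Q ≈ -1950 J

Constant volume ⇒ W = 0, so Q = ΔU = nCᵥΔT with Cᵥ = 3R/2 = 12.47 J/(mol·K).
ΔU = (2.52)(12.47)(460 − 522) = -1948 J.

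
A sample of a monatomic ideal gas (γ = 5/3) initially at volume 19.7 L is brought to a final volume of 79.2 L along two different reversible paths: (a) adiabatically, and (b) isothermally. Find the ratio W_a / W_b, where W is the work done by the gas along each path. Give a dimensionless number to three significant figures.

W_a / W_b ≈ 0.652

Path (a) adiabatic: W = P₁V₁(1 − (V₁/V₂)^(γ−1))/(γ−1) → W_a/(P₁V₁) = 0.9067.
Path (b) isothermal: W = P₁V₁ ln(V₂/V₁) → W_b/(P₁V₁) = 1.391.
W_a / W_b = 0.9067 / 1.391 = 0.6517.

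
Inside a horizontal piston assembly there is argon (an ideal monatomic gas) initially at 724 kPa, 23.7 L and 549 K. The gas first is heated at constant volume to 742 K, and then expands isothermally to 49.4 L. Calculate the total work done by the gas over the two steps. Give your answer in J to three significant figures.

W_total ≈ 17000 J

Step 1 (isochoric): W = 0 (constant volume).
After step 1: P = 978.5 kPa (V unchanged).
Step 2 (isothermal): W = P₁V₁ ln(V₂/V₁) = (23191) ln(49.4/23.7) = 17033 J.
W_total = 0 + 17033 = 17033 J.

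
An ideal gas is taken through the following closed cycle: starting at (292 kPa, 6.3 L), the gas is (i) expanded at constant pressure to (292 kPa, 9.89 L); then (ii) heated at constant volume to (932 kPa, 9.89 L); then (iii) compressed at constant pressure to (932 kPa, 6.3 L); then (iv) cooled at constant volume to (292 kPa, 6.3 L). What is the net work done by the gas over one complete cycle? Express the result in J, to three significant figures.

W_net ≈ -2300 J

Constant-volume legs do no work.
W(i) = (292)(9.89 − 6.3) = 1048 J; W(iii) = (932)(6.3 − 9.89) = -3346 J.
W_net = 1048 − 3346 = -2298 J (the counter-clockwise enclosed area).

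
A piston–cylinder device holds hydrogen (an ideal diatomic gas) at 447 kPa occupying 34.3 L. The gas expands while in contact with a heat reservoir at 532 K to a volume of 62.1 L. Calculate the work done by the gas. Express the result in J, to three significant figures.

Isothermal: W = nRT ln(V₂/V₁) = P₁V₁ ln(V₂/V₁).
P₁V₁ = (447 kPa)(34.3 L) = 15332 J.
W = 15332 × ln(62.1/34.3) = 15332 × 0.5936
W_by_gas = 9101 J.

W ≈ 9100 J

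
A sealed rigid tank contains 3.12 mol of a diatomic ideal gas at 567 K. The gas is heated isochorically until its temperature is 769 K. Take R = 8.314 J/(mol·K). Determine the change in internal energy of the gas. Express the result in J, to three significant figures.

ΔU ≈ 13100 J

Constant volume ⇒ W = 0, so Q = ΔU = nCᵥΔT with Cᵥ = 5R/2 = 20.79 J/(mol·K).
ΔU = (3.12)(20.79)(769 − 567) = 13100 J.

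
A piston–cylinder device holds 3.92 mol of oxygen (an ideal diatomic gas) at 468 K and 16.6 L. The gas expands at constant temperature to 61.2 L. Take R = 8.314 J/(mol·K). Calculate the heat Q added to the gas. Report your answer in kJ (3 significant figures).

Q ≈ 19.9 kJ

Isothermal ⇒ ΔU = 0, so Q = W = nRT ln(V₂/V₁).
Q = (3.92)(8.314)(468) ln(61.2/16.6) = 15253 × 1.305 = 19901 J.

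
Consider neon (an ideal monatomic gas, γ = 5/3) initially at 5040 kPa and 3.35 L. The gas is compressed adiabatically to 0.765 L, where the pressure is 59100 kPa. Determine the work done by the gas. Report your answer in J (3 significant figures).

W ≈ -42500 J

Adiabatic: W = (P₁V₁ − P₂V₂)/(γ − 1) with γ = 5/3.
P₁V₁ = 16884 J, P₂V₂ = 45212 J.
W = (16884 − 45212) / 0.6667 = -42491 J.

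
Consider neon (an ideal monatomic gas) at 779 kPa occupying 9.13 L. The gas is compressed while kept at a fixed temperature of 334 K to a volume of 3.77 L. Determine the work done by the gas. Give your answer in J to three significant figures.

W ≈ -6290 J

Isothermal: W = nRT ln(V₂/V₁) = P₁V₁ ln(V₂/V₁).
P₁V₁ = (779 kPa)(9.13 L) = 7112 J.
W = 7112 × ln(3.77/9.13) = 7112 × -0.8845
W_by_gas = -6291 J.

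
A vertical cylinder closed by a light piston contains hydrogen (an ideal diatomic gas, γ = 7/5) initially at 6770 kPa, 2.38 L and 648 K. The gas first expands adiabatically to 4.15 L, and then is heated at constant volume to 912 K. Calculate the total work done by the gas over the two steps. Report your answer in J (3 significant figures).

Step 1 (adiabatic): W = (P₁V₁ − P₂V₂)/(γ−1) = (16113 − 12900)/0.4 = 8032 J.
Step 2 (isochoric): W = 0 (constant volume).
W_total = 8032 + 0 = 8032 J.

W_total ≈ 8030 J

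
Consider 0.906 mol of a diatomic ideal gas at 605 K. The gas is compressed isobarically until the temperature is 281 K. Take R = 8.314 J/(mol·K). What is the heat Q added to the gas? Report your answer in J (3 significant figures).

Isobaric: W = nRΔT = (0.906)(8.314)(-324) = -2441 J.
ΔU = nCᵥΔT with Cᵥ = 5R/2: ΔU = (0.906)(20.79)(-324) = -6101 J.
Q = ΔU + W = -6101 − 2441 = -8542 J.

Q ≈ -8540 J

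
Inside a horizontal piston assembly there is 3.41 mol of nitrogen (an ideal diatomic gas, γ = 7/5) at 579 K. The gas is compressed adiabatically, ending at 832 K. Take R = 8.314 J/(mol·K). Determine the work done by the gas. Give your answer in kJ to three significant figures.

W ≈ -17.9 kJ

Adiabatic ⇒ Q = 0, so W_by = −ΔU = nCᵥ(T₁ − T₂).
Cᵥ = 5R/2 = 20.79 J/(mol·K).
W = (3.41)(20.79)(579 − 832) = -17932 J.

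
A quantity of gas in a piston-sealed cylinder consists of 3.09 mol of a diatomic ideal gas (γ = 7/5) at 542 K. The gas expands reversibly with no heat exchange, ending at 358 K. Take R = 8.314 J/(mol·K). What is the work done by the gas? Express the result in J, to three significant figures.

W ≈ 11800 J

Adiabatic ⇒ Q = 0, so W_by = −ΔU = nCᵥ(T₁ − T₂).
Cᵥ = 5R/2 = 20.79 J/(mol·K).
W = (3.09)(20.79)(542 − 358) = 11818 J.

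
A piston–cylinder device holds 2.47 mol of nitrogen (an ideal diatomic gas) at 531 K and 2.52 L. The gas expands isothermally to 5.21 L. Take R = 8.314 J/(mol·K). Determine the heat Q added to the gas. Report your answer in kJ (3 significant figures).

Q ≈ 7.92 kJ

Isothermal ⇒ ΔU = 0, so Q = W = nRT ln(V₂/V₁).
Q = (2.47)(8.314)(531) ln(5.21/2.52) = 10904 × 0.7263 = 7920 J.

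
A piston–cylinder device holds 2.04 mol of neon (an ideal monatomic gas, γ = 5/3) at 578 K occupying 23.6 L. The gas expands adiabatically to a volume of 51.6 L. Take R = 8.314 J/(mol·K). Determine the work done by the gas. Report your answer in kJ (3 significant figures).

Adiabatic: TV^(γ−1) = const with γ = 5/3.
T₂ = T₁ (V₁/V₂)^(γ−1) = 578 × (23.6/51.6)^0.667 = 578 × 0.5936 = 343.1 K.
W_by = nCᵥ(T₁ − T₂) = (2.04)(12.47)(578 − 343.1) = 5976 J.

W ≈ 5.98 kJ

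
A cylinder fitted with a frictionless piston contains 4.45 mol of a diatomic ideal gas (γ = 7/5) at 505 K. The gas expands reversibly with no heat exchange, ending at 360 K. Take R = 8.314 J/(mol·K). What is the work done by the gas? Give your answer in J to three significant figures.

Adiabatic ⇒ Q = 0, so W_by = −ΔU = nCᵥ(T₁ − T₂).
Cᵥ = 5R/2 = 20.79 J/(mol·K).
W = (4.45)(20.79)(505 − 360) = 13412 J.

W ≈ 13400 J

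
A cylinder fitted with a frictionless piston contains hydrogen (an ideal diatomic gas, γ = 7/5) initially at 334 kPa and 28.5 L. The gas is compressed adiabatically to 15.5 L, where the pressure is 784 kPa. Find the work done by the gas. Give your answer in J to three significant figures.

W ≈ -6580 J

Adiabatic: W = (P₁V₁ − P₂V₂)/(γ − 1) with γ = 7/5.
P₁V₁ = 9519 J, P₂V₂ = 12152 J.
W = (9519 − 12152) / 0.4 = -6583 J.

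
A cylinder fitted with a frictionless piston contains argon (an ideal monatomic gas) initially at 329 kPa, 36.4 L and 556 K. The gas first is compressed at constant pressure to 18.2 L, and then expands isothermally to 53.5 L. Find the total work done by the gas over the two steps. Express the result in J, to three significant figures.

Step 1 (isobaric): W = PΔV = (329 kPa)(18.2 − 36.4 L) = -5988 J.
After step 1: P = 329 kPa, V = 18.2 L, T = 278 K.
Step 2 (isothermal): W = P₁V₁ ln(V₂/V₁) = (5988) ln(53.5/18.2) = 6456 J.
W_total = -5988 + 6456 = 468.6 J.

W_total ≈ 469 J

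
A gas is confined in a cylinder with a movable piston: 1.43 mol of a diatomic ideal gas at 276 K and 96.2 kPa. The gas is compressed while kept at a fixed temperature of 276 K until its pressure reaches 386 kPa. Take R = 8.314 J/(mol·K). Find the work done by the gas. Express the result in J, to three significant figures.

W ≈ -4560 J

Isothermal process: W = nRT ln(V₂/V₁) = nRT ln(P₁/P₂).
W = (1.43)(8.314)(276) × ln(96.2/386)
  = 3281 × ln(0.2492) = 3281 × -1.389
W_by_gas = -4559 J.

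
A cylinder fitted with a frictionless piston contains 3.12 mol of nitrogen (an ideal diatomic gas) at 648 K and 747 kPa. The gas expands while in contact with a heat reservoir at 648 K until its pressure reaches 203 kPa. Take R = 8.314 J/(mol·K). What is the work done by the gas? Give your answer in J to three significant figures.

Isothermal process: W = nRT ln(V₂/V₁) = nRT ln(P₁/P₂).
W = (3.12)(8.314)(648) × ln(747/203)
  = 16809 × ln(3.68) = 16809 × 1.303
W_by_gas = 21900 J.

W ≈ 21900 J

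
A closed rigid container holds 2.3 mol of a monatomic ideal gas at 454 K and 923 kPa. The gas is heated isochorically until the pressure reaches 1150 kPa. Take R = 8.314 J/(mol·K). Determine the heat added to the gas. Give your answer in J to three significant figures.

Q ≈ 3200 J

Constant volume ⇒ W = 0, so Q = ΔU = nCᵥΔT with Cᵥ = 3R/2 = 12.47 J/(mol·K).
At constant V, T₂/T₁ = P₂/P₁ ⇒ ΔT = T₁(P₂/P₁ − 1) = 454·(1150/923 − 1) = 111.7 K.
ΔU = (2.3)(12.47)(111.7) = 3203 J.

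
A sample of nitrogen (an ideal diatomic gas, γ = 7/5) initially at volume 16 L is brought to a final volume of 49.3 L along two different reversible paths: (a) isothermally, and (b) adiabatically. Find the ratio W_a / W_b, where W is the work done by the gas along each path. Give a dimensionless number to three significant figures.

Path (a) isothermal: W = P₁V₁ ln(V₂/V₁) → W_a/(P₁V₁) = 1.125.
Path (b) adiabatic: W = P₁V₁(1 − (V₁/V₂)^(γ−1))/(γ−1) → W_b/(P₁V₁) = 0.9061.
W_a / W_b = 1.125 / 0.9061 = 1.242.

W_a / W_b ≈ 1.24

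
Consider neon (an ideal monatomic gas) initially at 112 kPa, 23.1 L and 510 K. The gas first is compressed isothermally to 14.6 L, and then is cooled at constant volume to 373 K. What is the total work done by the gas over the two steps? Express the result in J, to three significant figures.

W_total ≈ -1190 J

Step 1 (isothermal): W = P₁V₁ ln(V₂/V₁) = (2587) ln(14.6/23.1) = -1187 J.
Step 2 (isochoric): W = 0 (constant volume).
W_total = -1187 + 0 = -1187 J.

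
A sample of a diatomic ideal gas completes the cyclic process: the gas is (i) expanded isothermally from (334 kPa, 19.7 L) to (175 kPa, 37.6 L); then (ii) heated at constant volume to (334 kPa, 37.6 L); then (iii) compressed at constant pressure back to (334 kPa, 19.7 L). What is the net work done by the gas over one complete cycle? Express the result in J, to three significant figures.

Leg (i): W = PᵢVᵢ ln(V_f/Vᵢ) = (6580) ln(37.6/19.7) = 4253 J.
Leg (ii): W = 0.
Leg (iii): W = PΔV = (334)(19.7 − 37.6) = -5979 J.
W_net = 4253 − 5979 = -1726 J.

W_net ≈ -1730 J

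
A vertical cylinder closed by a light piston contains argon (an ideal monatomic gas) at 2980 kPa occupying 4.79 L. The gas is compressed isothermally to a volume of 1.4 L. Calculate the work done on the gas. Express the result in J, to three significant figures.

Isothermal: W = nRT ln(V₂/V₁) = P₁V₁ ln(V₂/V₁).
P₁V₁ = (2980 kPa)(4.79 L) = 14274 J.
W = 14274 × ln(1.4/4.79) = 14274 × -1.23
W_by_gas = -17558 J; work on gas = −W_by = 17558 J.

W ≈ 17600 J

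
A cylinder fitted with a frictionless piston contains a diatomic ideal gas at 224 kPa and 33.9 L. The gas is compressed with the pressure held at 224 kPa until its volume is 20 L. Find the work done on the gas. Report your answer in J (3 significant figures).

W ≈ 3110 J

Isobaric: W = P ΔV.
W = (224 kPa)(20 − 33.9 L) = (224)(-13.9) = -3114 J.
Work on gas = −W_by = 3114 J.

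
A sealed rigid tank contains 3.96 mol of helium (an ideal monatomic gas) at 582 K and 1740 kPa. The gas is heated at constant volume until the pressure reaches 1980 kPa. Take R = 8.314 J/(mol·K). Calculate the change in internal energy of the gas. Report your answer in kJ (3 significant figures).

Constant volume ⇒ W = 0, so Q = ΔU = nCᵥΔT with Cᵥ = 3R/2 = 12.47 J/(mol·K).
At constant V, T₂/T₁ = P₂/P₁ ⇒ ΔT = T₁(P₂/P₁ − 1) = 582·(1980/1740 − 1) = 80.28 K.
ΔU = (3.96)(12.47)(80.28) = 3964 J.

ΔU ≈ 3.96 kJ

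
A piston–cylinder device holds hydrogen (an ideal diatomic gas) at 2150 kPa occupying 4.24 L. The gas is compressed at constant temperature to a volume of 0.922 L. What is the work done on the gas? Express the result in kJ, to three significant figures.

W ≈ 13.9 kJ

Isothermal: W = nRT ln(V₂/V₁) = P₁V₁ ln(V₂/V₁).
P₁V₁ = (2150 kPa)(4.24 L) = 9116 J.
W = 9116 × ln(0.922/4.24) = 9116 × -1.526
W_by_gas = -13909 J; work on gas = −W_by = 13909 J.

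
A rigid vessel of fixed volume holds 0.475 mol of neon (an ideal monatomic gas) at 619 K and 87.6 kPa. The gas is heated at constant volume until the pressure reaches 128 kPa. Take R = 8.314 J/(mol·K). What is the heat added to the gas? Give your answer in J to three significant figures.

Constant volume ⇒ W = 0, so Q = ΔU = nCᵥΔT with Cᵥ = 3R/2 = 12.47 J/(mol·K).
At constant V, T₂/T₁ = P₂/P₁ ⇒ ΔT = T₁(P₂/P₁ − 1) = 619·(128/87.6 − 1) = 285.5 K.
ΔU = (0.475)(12.47)(285.5) = 1691 J.

Q ≈ 1690 J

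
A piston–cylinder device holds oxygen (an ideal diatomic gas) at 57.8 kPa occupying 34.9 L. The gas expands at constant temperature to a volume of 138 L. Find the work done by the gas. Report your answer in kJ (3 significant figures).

W ≈ 2.77 kJ

Isothermal: W = nRT ln(V₂/V₁) = P₁V₁ ln(V₂/V₁).
P₁V₁ = (57.8 kPa)(34.9 L) = 2017 J.
W = 2017 × ln(138/34.9) = 2017 × 1.375
W_by_gas = 2773 J.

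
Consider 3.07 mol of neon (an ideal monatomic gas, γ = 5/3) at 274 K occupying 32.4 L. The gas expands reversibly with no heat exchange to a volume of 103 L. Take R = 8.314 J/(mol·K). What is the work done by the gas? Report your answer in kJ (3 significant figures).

W ≈ 5.64 kJ

Adiabatic: TV^(γ−1) = const with γ = 5/3.
T₂ = T₁ (V₁/V₂)^(γ−1) = 274 × (32.4/103)^0.667 = 274 × 0.4625 = 126.7 K.
W_by = nCᵥ(T₁ − T₂) = (3.07)(12.47)(274 − 126.7) = 5638 J.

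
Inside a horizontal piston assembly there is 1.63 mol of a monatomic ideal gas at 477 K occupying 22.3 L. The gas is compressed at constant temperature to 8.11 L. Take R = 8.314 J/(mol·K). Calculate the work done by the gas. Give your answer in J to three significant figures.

Isothermal: W = nRT ln(V₂/V₁).
W = (1.63)(8.314)(477) × ln(8.11/22.3)
  = 6464 × -1.011
W_by_gas = -6538 J.

W ≈ -6540 J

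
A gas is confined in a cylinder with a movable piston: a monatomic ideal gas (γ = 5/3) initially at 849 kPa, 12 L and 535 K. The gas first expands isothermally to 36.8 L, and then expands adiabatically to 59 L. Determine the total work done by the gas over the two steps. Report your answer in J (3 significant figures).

Step 1 (isothermal): W = P₁V₁ ln(V₂/V₁) = (10188) ln(36.8/12) = 11417 J.
After step 1: P = 276.8 kPa, V = 36.8 L, T = 535 K.
Step 2 (adiabatic): W = (P₁V₁ − P₂V₂)/(γ−1) = (10188 − 7437)/0.667 = 4126 J.
W_total = 11417 + 4126 = 15543 J.

W_total ≈ 15500 J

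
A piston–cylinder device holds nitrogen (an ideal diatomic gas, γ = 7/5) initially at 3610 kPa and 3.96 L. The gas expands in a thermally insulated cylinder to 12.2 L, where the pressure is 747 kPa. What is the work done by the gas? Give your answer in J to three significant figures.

Adiabatic: W = (P₁V₁ − P₂V₂)/(γ − 1) with γ = 7/5.
P₁V₁ = 14296 J, P₂V₂ = 9113 J.
W = (14296 − 9113) / 0.4 = 12956 J.

W ≈ 13000 J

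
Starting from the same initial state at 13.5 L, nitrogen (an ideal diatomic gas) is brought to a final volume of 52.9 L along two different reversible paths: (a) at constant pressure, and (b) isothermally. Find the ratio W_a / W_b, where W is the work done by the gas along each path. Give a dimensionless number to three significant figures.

W_a / W_b ≈ 2.14

Path (a) isobaric: W = P₁(V₂ − V₁) → W_a/(P₁V₁) = 2.919.
Path (b) isothermal: W = P₁V₁ ln(V₂/V₁) → W_b/(P₁V₁) = 1.366.
W_a / W_b = 2.919 / 1.366 = 2.137.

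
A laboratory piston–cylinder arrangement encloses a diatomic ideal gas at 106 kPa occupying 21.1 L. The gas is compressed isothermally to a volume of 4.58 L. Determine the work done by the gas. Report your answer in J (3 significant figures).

W ≈ -3420 J

Isothermal: W = nRT ln(V₂/V₁) = P₁V₁ ln(V₂/V₁).
P₁V₁ = (106 kPa)(21.1 L) = 2237 J.
W = 2237 × ln(4.58/21.1) = 2237 × -1.528
W_by_gas = -3417 J.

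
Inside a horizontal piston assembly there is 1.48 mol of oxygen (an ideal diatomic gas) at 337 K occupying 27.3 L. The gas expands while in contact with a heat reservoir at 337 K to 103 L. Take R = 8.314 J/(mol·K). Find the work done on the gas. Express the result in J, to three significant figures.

W ≈ -5510 J

Isothermal: W = nRT ln(V₂/V₁).
W = (1.48)(8.314)(337) × ln(103/27.3)
  = 4147 × 1.328
W_by_gas = 5506 J; work on gas = −W_by = -5506 J.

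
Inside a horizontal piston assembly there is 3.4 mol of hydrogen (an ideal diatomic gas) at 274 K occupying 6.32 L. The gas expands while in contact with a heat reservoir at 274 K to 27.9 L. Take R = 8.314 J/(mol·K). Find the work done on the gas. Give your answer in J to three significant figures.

Isothermal: W = nRT ln(V₂/V₁).
W = (3.4)(8.314)(274) × ln(27.9/6.32)
  = 7745 × 1.485
W_by_gas = 11501 J; work on gas = −W_by = -11501 J.

W ≈ -11500 J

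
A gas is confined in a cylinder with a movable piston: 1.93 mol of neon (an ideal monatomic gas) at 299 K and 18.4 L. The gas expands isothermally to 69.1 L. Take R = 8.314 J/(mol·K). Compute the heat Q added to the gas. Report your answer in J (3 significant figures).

Isothermal ⇒ ΔU = 0, so Q = W = nRT ln(V₂/V₁).
Q = (1.93)(8.314)(299) ln(69.1/18.4) = 4798 × 1.323 = 6348 J.

Q ≈ 6350 J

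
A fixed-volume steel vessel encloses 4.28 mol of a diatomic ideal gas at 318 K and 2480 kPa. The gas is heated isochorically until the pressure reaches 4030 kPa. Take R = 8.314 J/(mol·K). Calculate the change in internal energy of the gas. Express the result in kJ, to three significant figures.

Constant volume ⇒ W = 0, so Q = ΔU = nCᵥΔT with Cᵥ = 5R/2 = 20.79 J/(mol·K).
At constant V, T₂/T₁ = P₂/P₁ ⇒ ΔT = T₁(P₂/P₁ − 1) = 318·(4030/2480 − 1) = 198.8 K.
ΔU = (4.28)(20.79)(198.8) = 17681 J.

ΔU ≈ 17.7 kJ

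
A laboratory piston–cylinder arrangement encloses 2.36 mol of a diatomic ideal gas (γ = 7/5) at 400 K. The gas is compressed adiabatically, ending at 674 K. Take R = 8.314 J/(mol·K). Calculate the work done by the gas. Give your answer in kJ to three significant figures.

Adiabatic ⇒ Q = 0, so W_by = −ΔU = nCᵥ(T₁ − T₂).
Cᵥ = 5R/2 = 20.79 J/(mol·K).
W = (2.36)(20.79)(400 − 674) = -13440 J.

W ≈ -13.4 kJ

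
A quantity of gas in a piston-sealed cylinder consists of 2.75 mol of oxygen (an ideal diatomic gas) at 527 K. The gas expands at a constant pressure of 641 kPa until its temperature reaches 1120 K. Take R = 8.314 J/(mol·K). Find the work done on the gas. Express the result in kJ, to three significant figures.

Isobaric: W = P ΔV = nR ΔT.
W = (2.75)(8.314)(1120 − 527) = 13558 J.
Work on gas = −W_by = -13558 J.

W ≈ -13.6 kJ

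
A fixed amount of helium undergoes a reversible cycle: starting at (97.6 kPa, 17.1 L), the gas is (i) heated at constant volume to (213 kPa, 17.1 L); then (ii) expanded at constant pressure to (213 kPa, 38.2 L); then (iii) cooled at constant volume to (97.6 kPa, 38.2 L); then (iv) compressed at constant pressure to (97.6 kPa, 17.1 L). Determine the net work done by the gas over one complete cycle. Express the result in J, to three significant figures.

W_net ≈ 2430 J

Constant-volume legs do no work.
W(ii) = (213)(38.2 − 17.1) = 4494 J; W(iv) = (97.6)(17.1 − 38.2) = -2059 J.
W_net = 4494 − 2059 = 2435 J (the clockwise enclosed area).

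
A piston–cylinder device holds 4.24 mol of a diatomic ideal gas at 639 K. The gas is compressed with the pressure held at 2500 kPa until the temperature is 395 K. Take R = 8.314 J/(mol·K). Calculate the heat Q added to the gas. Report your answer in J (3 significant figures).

Isobaric: W = nRΔT = (4.24)(8.314)(-244) = -8601 J.
ΔU = nCᵥΔT with Cᵥ = 5R/2: ΔU = (4.24)(20.79)(-244) = -21503 J.
Q = ΔU + W = -21503 − 8601 = -30105 J.

Q ≈ -30100 J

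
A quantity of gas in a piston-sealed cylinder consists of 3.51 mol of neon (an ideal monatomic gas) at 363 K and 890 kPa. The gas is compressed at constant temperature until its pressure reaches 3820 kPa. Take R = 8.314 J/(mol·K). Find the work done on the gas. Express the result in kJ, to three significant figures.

W ≈ 15.4 kJ

Isothermal process: W = nRT ln(V₂/V₁) = nRT ln(P₁/P₂).
W = (3.51)(8.314)(363) × ln(890/3820)
  = 10593 × ln(0.233) = 10593 × -1.457
W_by_gas = -15432 J; work on gas = −W_by = 15432 J.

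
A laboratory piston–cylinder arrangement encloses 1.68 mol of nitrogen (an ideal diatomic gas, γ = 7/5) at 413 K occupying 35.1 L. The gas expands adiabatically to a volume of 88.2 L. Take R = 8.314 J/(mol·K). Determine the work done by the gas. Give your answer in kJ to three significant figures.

W ≈ 4.45 kJ

Adiabatic: TV^(γ−1) = const with γ = 7/5.
T₂ = T₁ (V₁/V₂)^(γ−1) = 413 × (35.1/88.2)^0.4 = 413 × 0.6917 = 285.7 K.
W_by = nCᵥ(T₁ − T₂) = (1.68)(20.79)(413 − 285.7) = 4446 J.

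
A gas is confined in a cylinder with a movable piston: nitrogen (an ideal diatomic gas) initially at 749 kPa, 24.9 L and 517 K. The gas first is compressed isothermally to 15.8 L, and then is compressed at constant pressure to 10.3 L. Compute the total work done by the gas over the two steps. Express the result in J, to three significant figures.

Step 1 (isothermal): W = P₁V₁ ln(V₂/V₁) = (18650) ln(15.8/24.9) = -8483 J.
After step 1: P = 1180 kPa, V = 15.8 L, T = 517 K.
Step 2 (isobaric): W = PΔV = (1180 kPa)(10.3 − 15.8 L) = -6492 J.
W_total = -8483 − 6492 = -14975 J.

W_total ≈ -15000 J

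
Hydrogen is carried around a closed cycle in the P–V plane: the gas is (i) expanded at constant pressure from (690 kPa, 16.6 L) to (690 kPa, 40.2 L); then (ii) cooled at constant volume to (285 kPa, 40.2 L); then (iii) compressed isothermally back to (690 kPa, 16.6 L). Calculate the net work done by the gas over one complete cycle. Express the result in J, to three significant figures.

W_net ≈ 6150 J

Leg (i): W = PΔV = (690)(40.2 − 16.6) = 16284 J.
Leg (ii): W = 0.
Leg (iii): W = PᵢVᵢ ln(V_f/Vᵢ) = (11457) ln(16.6/40.2) = -10133 J.
W_net = 16284 − 10133 = 6151 J.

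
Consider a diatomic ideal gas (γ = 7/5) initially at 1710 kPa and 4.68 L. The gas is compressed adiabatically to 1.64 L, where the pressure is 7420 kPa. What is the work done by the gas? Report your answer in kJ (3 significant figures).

W ≈ -10.4 kJ

Adiabatic: W = (P₁V₁ − P₂V₂)/(γ − 1) with γ = 7/5.
P₁V₁ = 8003 J, P₂V₂ = 12169 J.
W = (8003 − 12169) / 0.4 = -10415 J.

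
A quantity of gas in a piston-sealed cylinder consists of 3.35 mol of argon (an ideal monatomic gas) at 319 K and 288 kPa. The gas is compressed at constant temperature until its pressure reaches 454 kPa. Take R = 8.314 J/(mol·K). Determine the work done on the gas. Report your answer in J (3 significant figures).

W ≈ 4040 J

Isothermal process: W = nRT ln(V₂/V₁) = nRT ln(P₁/P₂).
W = (3.35)(8.314)(319) × ln(288/454)
  = 8885 × ln(0.6344) = 8885 × -0.4551
W_by_gas = -4044 J; work on gas = −W_by = 4044 J.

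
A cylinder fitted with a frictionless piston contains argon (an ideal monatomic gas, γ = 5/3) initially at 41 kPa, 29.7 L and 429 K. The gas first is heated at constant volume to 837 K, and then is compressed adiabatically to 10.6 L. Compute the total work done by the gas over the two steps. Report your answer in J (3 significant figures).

W_total ≈ -3520 J

Step 1 (isochoric): W = 0 (constant volume).
After step 1: P = 79.99 kPa (V unchanged).
Step 2 (adiabatic): W = (P₁V₁ − P₂V₂)/(γ−1) = (2376 − 4722)/0.667 = -3519 J.
W_total = 0 − 3519 = -3519 J.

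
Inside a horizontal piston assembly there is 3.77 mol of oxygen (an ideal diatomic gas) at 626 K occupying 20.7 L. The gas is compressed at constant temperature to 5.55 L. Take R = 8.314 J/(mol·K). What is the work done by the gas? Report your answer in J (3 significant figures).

Isothermal: W = nRT ln(V₂/V₁).
W = (3.77)(8.314)(626) × ln(5.55/20.7)
  = 19621 × -1.316
W_by_gas = -25828 J.

W ≈ -25800 J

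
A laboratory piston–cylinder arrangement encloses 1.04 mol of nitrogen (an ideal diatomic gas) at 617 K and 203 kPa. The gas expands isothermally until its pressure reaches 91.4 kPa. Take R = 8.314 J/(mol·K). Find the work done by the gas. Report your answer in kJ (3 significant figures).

Isothermal process: W = nRT ln(V₂/V₁) = nRT ln(P₁/P₂).
W = (1.04)(8.314)(617) × ln(203/91.4)
  = 5335 × ln(2.221) = 5335 × 0.798
W_by_gas = 4257 J.

W ≈ 4.26 kJ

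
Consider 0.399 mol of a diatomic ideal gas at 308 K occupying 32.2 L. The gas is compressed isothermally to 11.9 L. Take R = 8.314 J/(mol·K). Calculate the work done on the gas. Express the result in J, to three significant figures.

Isothermal: W = nRT ln(V₂/V₁).
W = (0.399)(8.314)(308) × ln(11.9/32.2)
  = 1022 × -0.9954
W_by_gas = -1017 J; work on gas = −W_by = 1017 J.

W ≈ 1020 J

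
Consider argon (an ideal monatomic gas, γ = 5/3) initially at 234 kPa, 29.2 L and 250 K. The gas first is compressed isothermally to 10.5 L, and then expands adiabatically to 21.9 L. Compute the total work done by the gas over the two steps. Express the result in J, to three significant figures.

Step 1 (isothermal): W = P₁V₁ ln(V₂/V₁) = (6833) ln(10.5/29.2) = -6989 J.
After step 1: P = 650.7 kPa, V = 10.5 L, T = 250 K.
Step 2 (adiabatic): W = (P₁V₁ − P₂V₂)/(γ−1) = (6833 − 4186)/0.667 = 3971 J.
W_total = -6989 + 3971 = -3018 J.

W_total ≈ -3020 J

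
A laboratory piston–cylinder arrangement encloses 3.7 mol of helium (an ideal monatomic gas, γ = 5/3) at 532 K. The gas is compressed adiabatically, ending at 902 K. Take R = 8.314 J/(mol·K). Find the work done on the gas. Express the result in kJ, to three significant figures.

Adiabatic ⇒ Q = 0, so W_by = −ΔU = nCᵥ(T₁ − T₂).
Cᵥ = 3R/2 = 12.47 J/(mol·K).
W = (3.7)(12.47)(532 − 902) = -17073 J.
Work on gas = −W_by = 17073 J.

W ≈ 17.1 kJ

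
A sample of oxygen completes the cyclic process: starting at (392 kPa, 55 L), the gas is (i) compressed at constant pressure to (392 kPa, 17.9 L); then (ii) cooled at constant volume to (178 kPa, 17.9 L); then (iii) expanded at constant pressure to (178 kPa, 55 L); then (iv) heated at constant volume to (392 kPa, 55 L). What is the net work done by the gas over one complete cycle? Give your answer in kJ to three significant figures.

W_net ≈ -7.94 kJ

Constant-volume legs do no work.
W(i) = (392)(17.9 − 55) = -14543 J; W(iii) = (178)(55 − 17.9) = 6604 J.
W_net = -14543 + 6604 = -7939 J (the counter-clockwise enclosed area).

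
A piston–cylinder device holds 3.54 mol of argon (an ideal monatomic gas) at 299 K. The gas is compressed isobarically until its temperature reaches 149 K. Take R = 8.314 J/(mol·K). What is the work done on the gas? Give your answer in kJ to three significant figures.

W ≈ 4.41 kJ

Isobaric: W = P ΔV = nR ΔT.
W = (3.54)(8.314)(149 − 299) = -4415 J.
Work on gas = −W_by = 4415 J.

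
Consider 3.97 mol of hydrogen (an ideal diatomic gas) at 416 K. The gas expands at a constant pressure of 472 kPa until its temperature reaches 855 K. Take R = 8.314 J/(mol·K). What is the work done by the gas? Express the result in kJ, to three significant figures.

W ≈ 14.5 kJ

Isobaric: W = P ΔV = nR ΔT.
W = (3.97)(8.314)(855 − 416) = 14490 J.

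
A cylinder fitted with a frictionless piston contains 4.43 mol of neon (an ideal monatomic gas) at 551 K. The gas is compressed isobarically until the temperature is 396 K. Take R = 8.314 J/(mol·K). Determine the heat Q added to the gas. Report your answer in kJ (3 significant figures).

Q ≈ -14.3 kJ

Isobaric: W = nRΔT = (4.43)(8.314)(-155) = -5709 J.
ΔU = nCᵥΔT with Cᵥ = 3R/2: ΔU = (4.43)(12.47)(-155) = -8563 J.
Q = ΔU + W = -8563 − 5709 = -14272 J.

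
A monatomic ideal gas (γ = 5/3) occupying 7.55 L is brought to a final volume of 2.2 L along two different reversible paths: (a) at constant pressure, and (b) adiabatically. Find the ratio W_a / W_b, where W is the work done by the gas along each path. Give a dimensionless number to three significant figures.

Path (a) isobaric: W = P₁(V₂ − V₁) → W_a/(P₁V₁) = -0.7086.
Path (b) adiabatic: W = P₁V₁(1 − (V₁/V₂)^(γ−1))/(γ−1) → W_b/(P₁V₁) = -1.913.
W_a / W_b = -0.7086 / -1.913 = 0.3705.

W_a / W_b ≈ 0.370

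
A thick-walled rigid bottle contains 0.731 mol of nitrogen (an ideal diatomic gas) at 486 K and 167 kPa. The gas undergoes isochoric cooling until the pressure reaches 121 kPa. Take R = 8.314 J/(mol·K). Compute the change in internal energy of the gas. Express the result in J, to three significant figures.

Constant volume ⇒ W = 0, so Q = ΔU = nCᵥΔT with Cᵥ = 5R/2 = 20.79 J/(mol·K).
At constant V, T₂/T₁ = P₂/P₁ ⇒ ΔT = T₁(P₂/P₁ − 1) = 486·(121/167 − 1) = -133.9 K.
ΔU = (0.731)(20.79)(-133.9) = -2034 J.

ΔU ≈ -2030 J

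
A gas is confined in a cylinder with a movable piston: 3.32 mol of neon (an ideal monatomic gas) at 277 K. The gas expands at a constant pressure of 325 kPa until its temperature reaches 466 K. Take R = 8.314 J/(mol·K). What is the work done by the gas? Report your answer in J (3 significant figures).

W ≈ 5220 J

Isobaric: W = P ΔV = nR ΔT.
W = (3.32)(8.314)(466 − 277) = 5217 J.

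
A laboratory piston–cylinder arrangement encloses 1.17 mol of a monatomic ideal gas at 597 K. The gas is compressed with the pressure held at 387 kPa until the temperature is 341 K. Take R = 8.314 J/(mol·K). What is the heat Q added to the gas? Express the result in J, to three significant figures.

Isobaric: W = nRΔT = (1.17)(8.314)(-256) = -2490 J.
ΔU = nCᵥΔT with Cᵥ = 3R/2: ΔU = (1.17)(12.47)(-256) = -3735 J.
Q = ΔU + W = -3735 − 2490 = -6226 J.

Q ≈ -6230 J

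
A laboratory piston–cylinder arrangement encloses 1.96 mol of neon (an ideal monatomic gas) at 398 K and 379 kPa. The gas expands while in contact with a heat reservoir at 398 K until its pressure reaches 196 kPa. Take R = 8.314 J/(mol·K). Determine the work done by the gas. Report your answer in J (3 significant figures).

W ≈ 4280 J

Isothermal process: W = nRT ln(V₂/V₁) = nRT ln(P₁/P₂).
W = (1.96)(8.314)(398) × ln(379/196)
  = 6486 × ln(1.934) = 6486 × 0.6594
W_by_gas = 4277 J.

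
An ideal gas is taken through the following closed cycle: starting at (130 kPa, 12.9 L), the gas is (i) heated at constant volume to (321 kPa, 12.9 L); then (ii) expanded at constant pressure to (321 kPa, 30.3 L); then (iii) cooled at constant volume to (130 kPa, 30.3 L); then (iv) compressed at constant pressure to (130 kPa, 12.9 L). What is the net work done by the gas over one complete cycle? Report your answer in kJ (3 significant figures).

Constant-volume legs do no work.
W(ii) = (321)(30.3 − 12.9) = 5585 J; W(iv) = (130)(12.9 − 30.3) = -2262 J.
W_net = 5585 − 2262 = 3323 J (the clockwise enclosed area).

W_net ≈ 3.32 kJ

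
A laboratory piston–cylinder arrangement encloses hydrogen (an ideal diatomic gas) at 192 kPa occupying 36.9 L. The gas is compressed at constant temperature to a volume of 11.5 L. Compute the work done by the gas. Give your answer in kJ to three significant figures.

Isothermal: W = nRT ln(V₂/V₁) = P₁V₁ ln(V₂/V₁).
P₁V₁ = (192 kPa)(36.9 L) = 7085 J.
W = 7085 × ln(11.5/36.9) = 7085 × -1.166
W_by_gas = -8260 J.

W ≈ -8.26 kJ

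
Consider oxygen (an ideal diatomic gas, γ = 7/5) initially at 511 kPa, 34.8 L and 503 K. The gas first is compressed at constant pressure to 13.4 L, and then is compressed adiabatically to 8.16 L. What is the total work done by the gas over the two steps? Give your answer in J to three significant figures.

Step 1 (isobaric): W = PΔV = (511 kPa)(13.4 − 34.8 L) = -10935 J.
After step 1: P = 511 kPa, V = 13.4 L, T = 193.7 K.
Step 2 (adiabatic): W = (P₁V₁ − P₂V₂)/(γ−1) = (6847 − 8350)/0.4 = -3757 J.
W_total = -10935 − 3757 = -14692 J.

W_total ≈ -14700 J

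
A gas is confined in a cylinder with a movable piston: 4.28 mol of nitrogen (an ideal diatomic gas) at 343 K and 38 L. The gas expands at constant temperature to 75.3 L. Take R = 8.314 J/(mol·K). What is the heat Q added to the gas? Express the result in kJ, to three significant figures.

Isothermal ⇒ ΔU = 0, so Q = W = nRT ln(V₂/V₁).
Q = (4.28)(8.314)(343) ln(75.3/38) = 12205 × 0.6839 = 8347 J.

Q ≈ 8.35 kJ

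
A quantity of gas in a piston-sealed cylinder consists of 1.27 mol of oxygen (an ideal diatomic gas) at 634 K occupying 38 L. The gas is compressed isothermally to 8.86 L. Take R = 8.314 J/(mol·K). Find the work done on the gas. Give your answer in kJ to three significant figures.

Isothermal: W = nRT ln(V₂/V₁).
W = (1.27)(8.314)(634) × ln(8.86/38)
  = 6694 × -1.456
W_by_gas = -9747 J; work on gas = −W_by = 9747 J.

W ≈ 9.75 kJ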